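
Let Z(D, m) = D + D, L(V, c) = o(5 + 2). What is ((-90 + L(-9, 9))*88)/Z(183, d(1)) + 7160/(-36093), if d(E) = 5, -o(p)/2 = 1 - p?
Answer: -41727152/2201673 ≈ -18.952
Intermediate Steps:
o(p) = -2 + 2*p (o(p) = -2*(1 - p) = -2 + 2*p)
L(V, c) = 12 (L(V, c) = -2 + 2*(5 + 2) = -2 + 2*7 = -2 + 14 = 12)
Z(D, m) = 2*D
((-90 + L(-9, 9))*88)/Z(183, d(1)) + 7160/(-36093) = ((-90 + 12)*88)/((2*183)) + 7160/(-36093) = -78*88/366 + 7160*(-1/36093) = -6864*1/366 - 7160/36093 = -1144/61 - 7160/36093 = -41727152/2201673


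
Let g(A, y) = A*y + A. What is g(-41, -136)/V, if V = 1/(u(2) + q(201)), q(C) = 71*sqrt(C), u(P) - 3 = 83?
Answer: 476010 + 392985*sqrt(201) ≈ 6.0475e+6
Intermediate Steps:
g(A, y) = A + A*y
u(P) = 86 (u(P) = 3 + 83 = 86)
V = 1/(86 + 71*sqrt(201)) ≈ 0.00091525
g(-41, -136)/V = (-41*(1 - 136))/(-86/1005845 + 71*sqrt(201)/1005845) = (-41*(-135))/(-86/1005845 + 71*sqrt(201)/1005845) = 5535/(-86/1005845 + 71*sqrt(201)/1005845)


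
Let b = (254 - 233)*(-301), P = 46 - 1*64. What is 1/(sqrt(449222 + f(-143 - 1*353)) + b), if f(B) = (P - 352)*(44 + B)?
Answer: -903/5619797 - sqrt(616462)/39338579 ≈ -0.00018064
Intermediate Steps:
P = -18 (P = 46 - 64 = -18)
f(B) = -16280 - 370*B (f(B) = (-18 - 352)*(44 + B) = -370*(44 + B) = -16280 - 370*B)
b = -6321 (b = 21*(-301) = -6321)
1/(sqrt(449222 + f(-143 - 1*353)) + b) = 1/(sqrt(449222 + (-16280 - 370*(-143 - 1*353))) - 6321) = 1/(sqrt(449222 + (-16280 - 370*(-143 - 353))) - 6321) = 1/(sqrt(449222 + (-16280 - 370*(-496))) - 6321) = 1/(sqrt(449222 + (-16280 + 183520)) - 6321) = 1/(sqrt(449222 + 167240) - 6321) = 1/(sqrt(616462) - 6321) = 1/(-6321 + sqrt(616462))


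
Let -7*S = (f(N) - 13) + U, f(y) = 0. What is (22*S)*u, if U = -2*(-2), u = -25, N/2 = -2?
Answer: -4950/7 ≈ -707.14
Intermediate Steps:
N = -4 (N = 2*(-2) = -4)
U = 4
S = 9/7 (S = -((0 - 13) + 4)/7 = -(-13 + 4)/7 = -⅐*(-9) = 9/7 ≈ 1.2857)
(22*S)*u = (22*(9/7))*(-25) = (198/7)*(-25) = -4950/7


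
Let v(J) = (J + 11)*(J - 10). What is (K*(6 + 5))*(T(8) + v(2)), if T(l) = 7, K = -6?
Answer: 6402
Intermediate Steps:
v(J) = (-10 + J)*(11 + J) (v(J) = (11 + J)*(-10 + J) = (-10 + J)*(11 + J))
(K*(6 + 5))*(T(8) + v(2)) = (-6*(6 + 5))*(7 + (-110 + 2 + 2²)) = (-6*11)*(7 + (-110 + 2 + 4)) = -66*(7 - 104) = -66*(-97) = 6402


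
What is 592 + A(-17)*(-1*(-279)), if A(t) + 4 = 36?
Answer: 9520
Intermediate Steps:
A(t) = 32 (A(t) = -4 + 36 = 32)
592 + A(-17)*(-1*(-279)) = 592 + 32*(-1*(-279)) = 592 + 32*279 = 592 + 8928 = 9520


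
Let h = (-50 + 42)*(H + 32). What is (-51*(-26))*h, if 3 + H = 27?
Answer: -594048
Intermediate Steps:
H = 24 (H = -3 + 27 = 24)
h = -448 (h = (-50 + 42)*(24 + 32) = -8*56 = -448)
(-51*(-26))*h = -51*(-26)*(-448) = 1326*(-448) = -594048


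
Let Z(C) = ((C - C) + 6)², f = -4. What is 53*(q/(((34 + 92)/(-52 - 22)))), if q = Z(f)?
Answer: -7844/7 ≈ -1120.6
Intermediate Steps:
Z(C) = 36 (Z(C) = (0 + 6)² = 6² = 36)
q = 36
53*(q/(((34 + 92)/(-52 - 22)))) = 53*(36/(((34 + 92)/(-52 - 22)))) = 53*(36/((126/(-74)))) = 53*(36/((126*(-1/74)))) = 53*(36/(-63/37)) = 53*(36*(-37/63)) = 53*(-148/7) = -7844/7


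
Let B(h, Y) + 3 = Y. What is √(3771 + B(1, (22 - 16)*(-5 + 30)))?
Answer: √3918 ≈ 62.594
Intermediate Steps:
B(h, Y) = -3 + Y
√(3771 + B(1, (22 - 16)*(-5 + 30))) = √(3771 + (-3 + (22 - 16)*(-5 + 30))) = √(3771 + (-3 + 6*25)) = √(3771 + (-3 + 150)) = √(3771 + 147) = √3918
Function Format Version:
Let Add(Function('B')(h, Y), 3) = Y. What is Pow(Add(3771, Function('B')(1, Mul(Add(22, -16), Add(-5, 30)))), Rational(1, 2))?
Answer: Pow(3918, Rational(1, 2)) ≈ 62.594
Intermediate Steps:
Function('B')(h, Y) = Add(-3, Y)
Pow(Add(3771, Function('B')(1, Mul(Add(22, -16), Add(-5, 30)))), Rational(1, 2)) = Pow(Add(3771, Add(-3, Mul(Add(22, -16), Add(-5, 30)))), Rational(1, 2)) = Pow(Add(3771, Add(-3, Mul(6, 25))), Rational(1, 2)) = Pow(Add(3771, Add(-3, 150)), Rational(1, 2)) = Pow(Add(3771, 147), Rational(1, 2)) = Pow(3918, Rational(1, 2))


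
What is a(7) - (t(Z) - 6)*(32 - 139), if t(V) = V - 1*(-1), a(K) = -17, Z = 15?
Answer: 1053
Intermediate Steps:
t(V) = 1 + V (t(V) = V + 1 = 1 + V)
a(7) - (t(Z) - 6)*(32 - 139) = -17 - ((1 + 15) - 6)*(32 - 139) = -17 - (16 - 6)*(-107) = -17 - 10*(-107) = -17 - 1*(-1070) = -17 + 1070 = 1053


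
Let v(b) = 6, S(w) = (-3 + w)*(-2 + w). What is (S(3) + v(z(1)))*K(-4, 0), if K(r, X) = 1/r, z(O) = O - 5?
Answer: -3/2 ≈ -1.5000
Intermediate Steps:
z(O) = -5 + O
(S(3) + v(z(1)))*K(-4, 0) = ((6 + 3² - 5*3) + 6)/(-4) = ((6 + 9 - 15) + 6)*(-¼) = (0 + 6)*(-¼) = 6*(-¼) = -3/2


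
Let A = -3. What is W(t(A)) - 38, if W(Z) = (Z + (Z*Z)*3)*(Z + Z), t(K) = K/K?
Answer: -30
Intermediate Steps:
t(K) = 1
W(Z) = 2*Z*(Z + 3*Z²) (W(Z) = (Z + Z²*3)*(2*Z) = (Z + 3*Z²)*(2*Z) = 2*Z*(Z + 3*Z²))
W(t(A)) - 38 = 1²*(2 + 6*1) - 38 = 1*(2 + 6) - 38 = 1*8 - 38 = 8 - 38 = -30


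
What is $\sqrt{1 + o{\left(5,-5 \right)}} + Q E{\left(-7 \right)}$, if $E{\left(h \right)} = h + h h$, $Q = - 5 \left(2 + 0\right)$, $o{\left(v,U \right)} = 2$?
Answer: $-420 + \sqrt{3} \approx -418.27$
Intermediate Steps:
$Q = -10$ ($Q = \left(-5\right) 2 = -10$)
$E{\left(h \right)} = h + h^{2}$
$\sqrt{1 + o{\left(5,-5 \right)}} + Q E{\left(-7 \right)} = \sqrt{1 + 2} - 10 \left(- 7 \left(1 - 7\right)\right) = \sqrt{3} - 10 \left(\left(-7\right) \left(-6\right)\right) = \sqrt{3} - 420 = -420 + \sqrt{3}$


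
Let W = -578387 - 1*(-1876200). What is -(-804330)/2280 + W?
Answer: 98660599/76 ≈ 1.2982e+6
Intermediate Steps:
W = 1297813 (W = -578387 + 1876200 = 1297813)
-(-804330)/2280 + W = -(-804330)/2280 + 1297813 = -662*(-81/152) + 1297813 = 26811/76 + 1297813 = 98660599/76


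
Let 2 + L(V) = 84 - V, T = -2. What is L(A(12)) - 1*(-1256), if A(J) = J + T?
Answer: 1328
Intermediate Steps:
A(J) = -2 + J (A(J) = J - 2 = -2 + J)
L(V) = 82 - V (L(V) = -2 + (84 - V) = 82 - V)
L(A(12)) - 1*(-1256) = (82 - (-2 + 12)) - 1*(-1256) = (82 - 1*10) + 1256 = (82 - 10) + 1256 = 72 + 1256 = 1328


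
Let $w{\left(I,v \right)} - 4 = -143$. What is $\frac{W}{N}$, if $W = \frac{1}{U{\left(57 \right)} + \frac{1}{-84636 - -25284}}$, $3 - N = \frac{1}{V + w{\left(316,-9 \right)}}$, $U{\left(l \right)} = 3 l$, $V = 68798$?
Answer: $\frac{509381121}{261311220677} \approx 0.0019493$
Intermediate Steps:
$w{\left(I,v \right)} = -139$ ($w{\left(I,v \right)} = 4 - 143 = -139$)
$N = \frac{205976}{68659}$ ($N = 3 - \frac{1}{68798 - 139} = 3 - \frac{1}{68659} = \frac{205976}{68659} \approx 3.0$)
$W = \frac{59352}{10149191}$ ($W = \frac{1}{3 \cdot 57 + \frac{1}{-84636 - -25284}} = \frac{1}{171 + \frac{1}{-84636 + 25284}} = \frac{1}{171 + \frac{1}{-59352}} = \frac{1}{171 - \frac{1}{59352}} = \frac{1}{\frac{10149191}{59352}} = \frac{59352}{10149191} \approx 0.005848$)
$\frac{W}{N} = \frac{59352}{10149191 \cdot \frac{205976}{68659}} = \frac{59352}{10149191} \cdot \frac{68659}{205976} = \frac{509381121}{261311220677}$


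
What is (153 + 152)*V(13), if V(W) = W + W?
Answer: 7930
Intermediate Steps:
V(W) = 2*W
(153 + 152)*V(13) = (153 + 152)*(2*13) = 305*26 = 7930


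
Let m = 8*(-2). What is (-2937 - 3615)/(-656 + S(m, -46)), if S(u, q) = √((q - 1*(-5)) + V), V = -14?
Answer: 330624/33107 + 504*I*√55/33107 ≈ 9.9865 + 0.1129*I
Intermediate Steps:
m = -16
S(u, q) = √(-9 + q) (S(u, q) = √((q - 1*(-5)) - 14) = √((q + 5) - 14) = √((5 + q) - 14) = √(-9 + q))
(-2937 - 3615)/(-656 + S(m, -46)) = (-2937 - 3615)/(-656 + √(-9 - 46)) = -6552/(-656 + √(-55)) = -6552/(-656 + I*√55)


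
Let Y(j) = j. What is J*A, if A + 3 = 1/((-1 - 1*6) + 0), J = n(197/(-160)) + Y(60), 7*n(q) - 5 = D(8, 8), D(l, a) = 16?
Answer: -198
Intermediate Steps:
n(q) = 3 (n(q) = 5/7 + (1/7)*16 = 5/7 + 16/7 = 3)
J = 63 (J = 3 + 60 = 63)
A = -22/7 (A = -3 + 1/((-1 - 1*6) + 0) = -3 + 1/((-1 - 6) + 0) = -3 + 1/(-7 + 0) = -3 + 1/(-7) = -3 - 1/7 = -22/7 ≈ -3.1429)
J*A = 63*(-22/7) = -198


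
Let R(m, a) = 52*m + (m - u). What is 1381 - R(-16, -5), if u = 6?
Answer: 2235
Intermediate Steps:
R(m, a) = -6 + 53*m (R(m, a) = 52*m + (m - 1*6) = 52*m + (m - 6) = 52*m + (-6 + m) = -6 + 53*m)
1381 - R(-16, -5) = 1381 - (-6 + 53*(-16)) = 1381 - (-6 - 848) = 1381 - 1*(-854) = 1381 + 854 = 2235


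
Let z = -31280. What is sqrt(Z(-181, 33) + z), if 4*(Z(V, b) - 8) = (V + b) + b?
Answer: I*sqrt(125203)/2 ≈ 176.92*I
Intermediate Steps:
Z(V, b) = 8 + b/2 + V/4 (Z(V, b) = 8 + ((V + b) + b)/4 = 8 + (V + 2*b)/4 = 8 + (b/2 + V/4) = 8 + b/2 + V/4)
sqrt(Z(-181, 33) + z) = sqrt((8 + (1/2)*33 + (1/4)*(-181)) - 31280) = sqrt((8 + 33/2 - 181/4) - 31280) = sqrt(-83/4 - 31280) = sqrt(-125203/4) = I*sqrt(125203)/2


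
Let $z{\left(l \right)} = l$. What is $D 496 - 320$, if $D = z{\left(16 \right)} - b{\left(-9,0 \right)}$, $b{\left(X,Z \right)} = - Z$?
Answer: $7616$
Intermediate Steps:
$D = 16$ ($D = 16 - \left(-1\right) 0 = 16 - 0 = 16 + 0 = 16$)
$D 496 - 320 = 16 \cdot 496 - 320 = 7936 - 320 = 7616$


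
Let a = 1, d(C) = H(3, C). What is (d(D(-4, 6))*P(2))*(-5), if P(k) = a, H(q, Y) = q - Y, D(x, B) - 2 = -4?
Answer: -25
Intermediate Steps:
D(x, B) = -2 (D(x, B) = 2 - 4 = -2)
d(C) = 3 - C
P(k) = 1
(d(D(-4, 6))*P(2))*(-5) = ((3 - 1*(-2))*1)*(-5) = ((3 + 2)*1)*(-5) = (5*1)*(-5) = 5*(-5) = -25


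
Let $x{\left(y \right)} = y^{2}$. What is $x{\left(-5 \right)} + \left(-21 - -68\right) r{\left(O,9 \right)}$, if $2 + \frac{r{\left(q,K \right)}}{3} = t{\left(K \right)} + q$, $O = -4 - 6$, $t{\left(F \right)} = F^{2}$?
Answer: $9754$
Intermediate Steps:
$O = -10$
$r{\left(q,K \right)} = -6 + 3 q + 3 K^{2}$ ($r{\left(q,K \right)} = -6 + 3 \left(K^{2} + q\right) = -6 + 3 \left(q + K^{2}\right) = -6 + \left(3 q + 3 K^{2}\right) = -6 + 3 q + 3 K^{2}$)
$x{\left(-5 \right)} + \left(-21 - -68\right) r{\left(O,9 \right)} = \left(-5\right)^{2} + \left(-21 - -68\right) \left(-6 + 3 \left(-10\right) + 3 \cdot 9^{2}\right) = 25 + \left(-21 + 68\right) \left(-6 - 30 + 3 \cdot 81\right) = 25 + 47 \left(-6 - 30 + 243\right) = 25 + 47 \cdot 207 = 25 + 9729 = 9754$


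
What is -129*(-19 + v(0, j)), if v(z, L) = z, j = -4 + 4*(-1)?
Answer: 2451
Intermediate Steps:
j = -8 (j = -4 - 4 = -8)
-129*(-19 + v(0, j)) = -129*(-19 + 0) = -129*(-19) = 2451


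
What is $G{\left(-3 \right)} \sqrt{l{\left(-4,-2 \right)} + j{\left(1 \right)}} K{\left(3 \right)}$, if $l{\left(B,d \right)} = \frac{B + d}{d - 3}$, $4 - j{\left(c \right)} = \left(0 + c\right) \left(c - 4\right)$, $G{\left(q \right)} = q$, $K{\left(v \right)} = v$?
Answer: $- \frac{9 \sqrt{205}}{5} \approx -25.772$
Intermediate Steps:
$j{\left(c \right)} = 4 - c \left(-4 + c\right)$ ($j{\left(c \right)} = 4 - \left(0 + c\right) \left(c - 4\right) = 4 - c \left(-4 + c\right)$)
$l{\left(B,d \right)} = \frac{B + d}{-3 + d}$
$G{\left(-3 \right)} \sqrt{l{\left(-4,-2 \right)} + j{\left(1 \right)}} K{\left(3 \right)} = - 3 \sqrt{\frac{-4 - 2}{-3 - 2} + \left(4 - 1^{2} + 4 \cdot 1\right)} 3 = - 3 \sqrt{\frac{1}{-5} \left(-6\right) + \left(4 - 1 + 4\right)} 3 = - 3 \sqrt{\left(- \frac{1}{5}\right) \left(-6\right) + \left(4 - 1 + 4\right)} 3 = - 3 \sqrt{\frac{6}{5} + 7} \cdot 3 = - 3 \sqrt{\frac{41}{5}} \cdot 3 = - 3 \frac{\sqrt{205}}{5} \cdot 3 = - \frac{3 \sqrt{205}}{5} \cdot 3 = - \frac{9 \sqrt{205}}{5}$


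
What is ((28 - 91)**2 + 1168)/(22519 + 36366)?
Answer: 5137/58885 ≈ 0.087238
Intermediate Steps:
((28 - 91)**2 + 1168)/(22519 + 36366) = ((-63)**2 + 1168)/58885 = (3969 + 1168)*(1/58885) = 5137*(1/58885) = 5137/58885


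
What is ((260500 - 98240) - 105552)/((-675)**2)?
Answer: 56708/455625 ≈ 0.12446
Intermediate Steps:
((260500 - 98240) - 105552)/((-675)**2) = (162260 - 105552)/455625 = 56708*(1/455625) = 56708/455625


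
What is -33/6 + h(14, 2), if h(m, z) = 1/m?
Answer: -38/7 ≈ -5.4286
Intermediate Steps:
-33/6 + h(14, 2) = -33/6 + 1/14 = (⅙)*(-33) + 1/14 = -11/2 + 1/14 = -38/7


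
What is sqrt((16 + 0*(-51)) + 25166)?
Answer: 3*sqrt(2798) ≈ 158.69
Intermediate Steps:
sqrt((16 + 0*(-51)) + 25166) = sqrt((16 + 0) + 25166) = sqrt(16 + 25166) = sqrt(25182) = 3*sqrt(2798)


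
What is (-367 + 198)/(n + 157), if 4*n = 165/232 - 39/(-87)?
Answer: -156832/145965 ≈ -1.0744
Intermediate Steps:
n = 269/928 (n = (165/232 - 39/(-87))/4 = (165*(1/232) - 39*(-1/87))/4 = (165/232 + 13/29)/4 = (¼)*(269/232) = 269/928 ≈ 0.28987)
(-367 + 198)/(n + 157) = (-367 + 198)/(269/928 + 157) = -169/145965/928 = -169*928/145965 = -156832/145965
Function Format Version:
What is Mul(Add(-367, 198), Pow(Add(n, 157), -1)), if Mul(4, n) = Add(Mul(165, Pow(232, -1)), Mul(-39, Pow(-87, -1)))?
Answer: Rational(-156832, 145965) ≈ -1.0744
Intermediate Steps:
n = Rational(269, 928) (n = Mul(Rational(1, 4), Add(Mul(165, Pow(232, -1)), Mul(-39, Pow(-87, -1)))) = Mul(Rational(1, 4), Add(Mul(165, Rational(1, 232)), Mul(-39, Rational(-1, 87)))) = Mul(Rational(1, 4), Add(Rational(165, 232), Rational(13, 29))) = Mul(Rational(1, 4), Rational(269, 232)) = Rational(269, 928) ≈ 0.28987)
Mul(Add(-367, 198), Pow(Add(n, 157), -1)) = Mul(Add(-367, 198), Pow(Add(Rational(269, 928), 157), -1)) = Mul(-169, Pow(Rational(145965, 928), -1)) = Mul(-169, Rational(928, 145965)) = Rational(-156832, 145965)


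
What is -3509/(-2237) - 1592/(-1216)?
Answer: 978531/340024 ≈ 2.8778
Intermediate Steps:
-3509/(-2237) - 1592/(-1216) = -3509*(-1/2237) - 1592*(-1/1216) = 3509/2237 + 199/152 = 978531/340024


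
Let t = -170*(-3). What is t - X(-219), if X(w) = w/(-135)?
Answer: 22877/45 ≈ 508.38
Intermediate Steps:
X(w) = -w/135 (X(w) = w*(-1/135) = -w/135)
t = 510
t - X(-219) = 510 - (-1)*(-219)/135 = 510 - 1*73/45 = 510 - 73/45 = 22877/45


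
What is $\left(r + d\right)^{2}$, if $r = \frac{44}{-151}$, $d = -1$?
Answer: $\frac{38025}{22801} \approx 1.6677$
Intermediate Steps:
$r = - \frac{44}{151}$ ($r = 44 \left(- \frac{1}{151}\right) = - \frac{44}{151} \approx -0.29139$)
$\left(r + d\right)^{2} = \left(- \frac{44}{151} - 1\right)^{2} = \left(- \frac{195}{151}\right)^{2} = \frac{38025}{22801}$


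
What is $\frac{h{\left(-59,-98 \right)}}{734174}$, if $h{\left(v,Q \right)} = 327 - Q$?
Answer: $\frac{425}{734174} \approx 0.00057888$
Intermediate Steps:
$\frac{h{\left(-59,-98 \right)}}{734174} = \frac{327 - -98}{734174} = \left(327 + 98\right) \frac{1}{734174} = 425 \cdot \frac{1}{734174} = \frac{425}{734174}$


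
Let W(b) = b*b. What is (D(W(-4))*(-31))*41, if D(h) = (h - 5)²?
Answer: -153791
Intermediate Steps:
W(b) = b²
D(h) = (-5 + h)²
(D(W(-4))*(-31))*41 = ((-5 + (-4)²)²*(-31))*41 = ((-5 + 16)²*(-31))*41 = (11²*(-31))*41 = (121*(-31))*41 = -3751*41 = -153791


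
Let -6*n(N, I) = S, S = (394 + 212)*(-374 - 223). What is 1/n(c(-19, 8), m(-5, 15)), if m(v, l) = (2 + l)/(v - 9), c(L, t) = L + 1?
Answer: 1/60297 ≈ 1.6585e-5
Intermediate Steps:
c(L, t) = 1 + L
m(v, l) = (2 + l)/(-9 + v)
S = -361782 (S = 606*(-597) = -361782)
n(N, I) = 60297 (n(N, I) = -⅙*(-361782) = 60297)
1/n(c(-19, 8), m(-5, 15)) = 1/60297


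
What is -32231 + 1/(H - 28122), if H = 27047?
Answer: -34648326/1075 ≈ -32231.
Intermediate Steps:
-32231 + 1/(H - 28122) = -32231 + 1/(27047 - 28122) = -32231 + 1/(-1075) = -32231 - 1/1075 = -34648326/1075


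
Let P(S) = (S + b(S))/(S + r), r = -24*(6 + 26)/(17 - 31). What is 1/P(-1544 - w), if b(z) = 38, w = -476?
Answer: 3546/3605 ≈ 0.98363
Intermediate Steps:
r = 384/7 (r = -768/(-14) = -768*(-1)/14 = -24*(-16/7) = 384/7 ≈ 54.857)
P(S) = (38 + S)/(384/7 + S) (P(S) = (S + 38)/(S + 384/7) = (38 + S)/(384/7 + S))
1/P(-1544 - w) = 1/(7*(38 + (-1544 - 1*(-476)))/(384 + 7*(-1544 - 1*(-476)))) = 1/(7*(38 + (-1544 + 476))/(384 + 7*(-1544 + 476))) = 1/(7*(38 - 1068)/(384 + 7*(-1068))) = 1/(7*(-1030)/(384 - 7476)) = 1/(7*(-1030)/(-7092)) = 1/(7*(-1/7092)*(-1030)) = 1/(3605/3546) = 3546/3605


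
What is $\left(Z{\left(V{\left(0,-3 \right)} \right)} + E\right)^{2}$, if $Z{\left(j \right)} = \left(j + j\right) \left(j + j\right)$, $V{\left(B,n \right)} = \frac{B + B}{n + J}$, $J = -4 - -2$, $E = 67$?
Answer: $4489$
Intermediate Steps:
$J = -2$ ($J = -4 + 2 = -2$)
$V{\left(B,n \right)} = \frac{2 B}{-2 + n}$ ($V{\left(B,n \right)} = \frac{B + B}{n - 2} = \frac{2 B}{-2 + n}$)
$Z{\left(j \right)} = 4 j^{2}$ ($Z{\left(j \right)} = 2 j 2 j = 4 j^{2}$)
$\left(Z{\left(V{\left(0,-3 \right)} \right)} + E\right)^{2} = \left(4 \left(2 \cdot 0 \frac{1}{-2 - 3}\right)^{2} + 67\right)^{2} = \left(4 \left(2 \cdot 0 \frac{1}{-5}\right)^{2} + 67\right)^{2} = \left(4 \left(2 \cdot 0 \left(- \frac{1}{5}\right)\right)^{2} + 67\right)^{2} = \left(4 \cdot 0^{2} + 67\right)^{2} = \left(4 \cdot 0 + 67\right)^{2} = \left(0 + 67\right)^{2} = 67^{2} = 4489$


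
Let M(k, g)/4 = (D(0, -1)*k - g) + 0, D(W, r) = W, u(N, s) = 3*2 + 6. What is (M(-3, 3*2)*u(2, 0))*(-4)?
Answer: 1152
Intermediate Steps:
u(N, s) = 12 (u(N, s) = 6 + 6 = 12)
M(k, g) = -4*g (M(k, g) = 4*((0*k - g) + 0) = 4*((0 - g) + 0) = 4*(-g + 0) = 4*(-g) = -4*g)
(M(-3, 3*2)*u(2, 0))*(-4) = (-12*2*12)*(-4) = (-4*6*12)*(-4) = -24*12*(-4) = -288*(-4) = 1152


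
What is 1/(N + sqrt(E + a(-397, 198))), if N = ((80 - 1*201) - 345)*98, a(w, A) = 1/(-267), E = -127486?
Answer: -12193356/556880220571 - I*sqrt(9088349721)/556880220571 ≈ -2.1896e-5 - 1.7119e-7*I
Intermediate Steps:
a(w, A) = -1/267
N = -45668 (N = ((80 - 201) - 345)*98 = (-121 - 345)*98 = -466*98 = -45668)
1/(N + sqrt(E + a(-397, 198))) = 1/(-45668 + sqrt(-127486 - 1/267)) = 1/(-45668 + sqrt(-34038763/267)) = 1/(-45668 + I*sqrt(9088349721)/267)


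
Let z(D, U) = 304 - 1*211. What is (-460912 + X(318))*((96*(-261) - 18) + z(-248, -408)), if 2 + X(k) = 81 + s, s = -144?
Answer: 11515666437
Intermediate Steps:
z(D, U) = 93 (z(D, U) = 304 - 211 = 93)
X(k) = -65 (X(k) = -2 + (81 - 144) = -2 - 63 = -65)
(-460912 + X(318))*((96*(-261) - 18) + z(-248, -408)) = (-460912 - 65)*((96*(-261) - 18) + 93) = -460977*((-25056 - 18) + 93) = -460977*(-25074 + 93) = -460977*(-24981) = 11515666437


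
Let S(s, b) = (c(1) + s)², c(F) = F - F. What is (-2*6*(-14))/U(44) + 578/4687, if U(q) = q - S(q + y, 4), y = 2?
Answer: 7325/173419 ≈ 0.042239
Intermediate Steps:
c(F) = 0
S(s, b) = s² (S(s, b) = (0 + s)² = s²)
U(q) = q - (2 + q)² (U(q) = q - (q + 2)² = q - (2 + q)²)
(-2*6*(-14))/U(44) + 578/4687 = (-2*6*(-14))/(44 - (2 + 44)²) + 578/4687 = (-12*(-14))/(44 - 1*46²) + 578*(1/4687) = 168/(44 - 1*2116) + 578/4687 = 168/(44 - 2116) + 578/4687 = 168/(-2072) + 578/4687 = 168*(-1/2072) + 578/4687 = -3/37 + 578/4687 = 7325/173419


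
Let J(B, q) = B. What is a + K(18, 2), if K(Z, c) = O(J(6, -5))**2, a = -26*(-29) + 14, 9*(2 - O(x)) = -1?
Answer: 62569/81 ≈ 772.46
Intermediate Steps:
O(x) = 19/9 (O(x) = 2 - 1/9*(-1) = 2 + 1/9 = 19/9)
a = 768 (a = 754 + 14 = 768)
K(Z, c) = 361/81 (K(Z, c) = (19/9)**2 = 361/81)
a + K(18, 2) = 768 + 361/81 = 62569/81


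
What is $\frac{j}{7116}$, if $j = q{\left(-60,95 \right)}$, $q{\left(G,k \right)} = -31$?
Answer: $- \frac{31}{7116} \approx -0.0043564$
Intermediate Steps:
$j = -31$
$\frac{j}{7116} = - \frac{31}{7116}$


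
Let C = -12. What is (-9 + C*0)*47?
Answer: -423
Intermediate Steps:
(-9 + C*0)*47 = (-9 - 12*0)*47 = (-9 + 0)*47 = -9*47 = -423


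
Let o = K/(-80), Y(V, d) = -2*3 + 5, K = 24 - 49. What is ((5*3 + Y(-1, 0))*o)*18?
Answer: 315/4 ≈ 78.750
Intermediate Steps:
K = -25
Y(V, d) = -1 (Y(V, d) = -6 + 5 = -1)
o = 5/16 (o = -25/(-80) = -25*(-1/80) = 5/16 ≈ 0.31250)
((5*3 + Y(-1, 0))*o)*18 = ((5*3 - 1)*(5/16))*18 = ((15 - 1)*(5/16))*18 = (14*(5/16))*18 = (35/8)*18 = 315/4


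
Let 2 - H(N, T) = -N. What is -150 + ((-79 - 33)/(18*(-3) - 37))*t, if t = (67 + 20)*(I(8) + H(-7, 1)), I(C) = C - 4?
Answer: -3342/13 ≈ -257.08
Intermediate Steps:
I(C) = -4 + C
H(N, T) = 2 + N (H(N, T) = 2 - (-1)*N = 2 + N)
t = -87 (t = (67 + 20)*((-4 + 8) + (2 - 7)) = 87*(4 - 5) = 87*(-1) = -87)
-150 + ((-79 - 33)/(18*(-3) - 37))*t = -150 + ((-79 - 33)/(18*(-3) - 37))*(-87) = -150 - 112/(-54 - 37)*(-87) = -150 - 112/(-91)*(-87) = -150 - 112*(-1/91)*(-87) = -150 + (16/13)*(-87) = -150 - 1392/13 = -3342/13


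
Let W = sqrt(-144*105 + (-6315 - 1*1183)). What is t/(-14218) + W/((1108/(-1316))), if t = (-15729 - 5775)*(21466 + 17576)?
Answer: 419779584/7109 - 329*I*sqrt(22618)/277 ≈ 59049.0 - 178.63*I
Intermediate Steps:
t = -839559168 (t = -21504*39042 = -839559168)
W = I*sqrt(22618) (W = sqrt(-15120 + (-6315 - 1183)) = sqrt(-15120 - 7498) = sqrt(-22618) = I*sqrt(22618) ≈ 150.39*I)
t/(-14218) + W/((1108/(-1316))) = -839559168/(-14218) + (I*sqrt(22618))/((1108/(-1316))) = -839559168*(-1/14218) + (I*sqrt(22618))/((1108*(-1/1316))) = 419779584/7109 + (I*sqrt(22618))/(-277/329) = 419779584/7109 + (I*sqrt(22618))*(-329/277) = 419779584/7109 - 329*I*sqrt(22618)/277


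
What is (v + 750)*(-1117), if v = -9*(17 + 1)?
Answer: -656796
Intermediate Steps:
v = -162 (v = -9*18 = -162)
(v + 750)*(-1117) = (-162 + 750)*(-1117) = 588*(-1117) = -656796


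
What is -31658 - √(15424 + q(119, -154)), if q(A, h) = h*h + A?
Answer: -31658 - √39259 ≈ -31856.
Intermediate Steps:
q(A, h) = A + h² (q(A, h) = h² + A = A + h²)
-31658 - √(15424 + q(119, -154)) = -31658 - √(15424 + (119 + (-154)²)) = -31658 - √(15424 + (119 + 23716)) = -31658 - √(15424 + 23835) = -31658 - √39259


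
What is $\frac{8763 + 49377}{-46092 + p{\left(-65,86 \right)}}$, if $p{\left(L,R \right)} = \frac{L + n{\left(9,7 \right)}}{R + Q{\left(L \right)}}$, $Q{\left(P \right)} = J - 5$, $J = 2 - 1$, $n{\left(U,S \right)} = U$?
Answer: $- \frac{119187}{94490} \approx -1.2614$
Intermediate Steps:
$J = 1$ ($J = 2 - 1 = 1$)
$Q{\left(P \right)} = -4$ ($Q{\left(P \right)} = 1 - 5 = -4$)
$p{\left(L,R \right)} = \frac{9 + L}{-4 + R}$ ($p{\left(L,R \right)} = \frac{L + 9}{R - 4} = \frac{9 + L}{-4 + R}$)
$\frac{8763 + 49377}{-46092 + p{\left(-65,86 \right)}} = \frac{8763 + 49377}{-46092 + \frac{9 - 65}{-4 + 86}} = \frac{58140}{-46092 + \frac{1}{82} \left(-56\right)} = \frac{58140}{-46092 - \frac{28}{41}} = \frac{58140}{- \frac{1889800}{41}} = 58140 \left(- \frac{41}{1889800}\right) = - \frac{119187}{94490}$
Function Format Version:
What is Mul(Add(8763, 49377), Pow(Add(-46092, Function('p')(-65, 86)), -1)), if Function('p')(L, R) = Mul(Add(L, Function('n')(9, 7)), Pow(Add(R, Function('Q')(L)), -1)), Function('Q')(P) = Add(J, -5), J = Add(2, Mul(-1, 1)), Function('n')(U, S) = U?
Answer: Rational(-119187, 94490) ≈ -1.2614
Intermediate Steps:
J = 1 (J = Add(2, -1) = 1)
Function('Q')(P) = -4 (Function('Q')(P) = Add(1, -5) = -4)
Function('p')(L, R) = Mul(Pow(Add(-4, R), -1), Add(9, L)) (Function('p')(L, R) = Mul(Add(L, 9), Pow(Add(R, -4), -1)) = Mul(Add(9, L), Pow(Add(-4, R), -1)) = Mul(Pow(Add(-4, R), -1), Add(9, L)))
Mul(Add(8763, 49377), Pow(Add(-46092, Function('p')(-65, 86)), -1)) = Mul(Add(8763, 49377), Pow(Add(-46092, Mul(Pow(Add(-4, 86), -1), Add(9, -65))), -1)) = Mul(58140, Pow(Add(-46092, Mul(Pow(82, -1), -56)), -1)) = Mul(58140, Pow(Add(-46092, Mul(Rational(1, 82), -56)), -1)) = Mul(58140, Pow(Add(-46092, Rational(-28, 41)), -1)) = Mul(58140, Pow(Rational(-1889800, 41), -1)) = Mul(58140, Rational(-41, 1889800)) = Rational(-119187, 94490)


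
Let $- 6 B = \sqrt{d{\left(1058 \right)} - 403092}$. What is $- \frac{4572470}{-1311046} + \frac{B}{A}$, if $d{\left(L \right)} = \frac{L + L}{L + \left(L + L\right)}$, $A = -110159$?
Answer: $\frac{2286235}{655523} + \frac{11 i \sqrt{29982}}{1982862} \approx 3.4877 + 0.00096057 i$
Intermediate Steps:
$d{\left(L \right)} = \frac{2}{3}$ ($d{\left(L \right)} = \frac{2 L}{L + 2 L} = \frac{2 L}{3 L} = 2 L \frac{1}{3 L} = \frac{2}{3}$)
$B = - \frac{11 i \sqrt{29982}}{18}$ ($B = - \frac{\sqrt{\frac{2}{3} - 403092}}{6} = - \frac{\sqrt{- \frac{1209274}{3}}}{6} = - \frac{\frac{11}{3} i \sqrt{29982}}{6} = - \frac{11 i \sqrt{29982}}{18} \approx - 105.82 i$)
$- \frac{4572470}{-1311046} + \frac{B}{A} = - \frac{4572470}{-1311046} + \frac{\left(- \frac{11}{18}\right) i \sqrt{29982}}{-110159} = \left(-4572470\right) \left(- \frac{1}{1311046}\right) + - \frac{11 i \sqrt{29982}}{18} \left(- \frac{1}{110159}\right) = \frac{2286235}{655523} + \frac{11 i \sqrt{29982}}{1982862}$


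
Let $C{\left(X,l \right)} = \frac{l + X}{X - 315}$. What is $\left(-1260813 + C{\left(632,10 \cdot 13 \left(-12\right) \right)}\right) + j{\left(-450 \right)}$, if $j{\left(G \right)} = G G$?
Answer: $- \frac{335486149}{317} \approx -1.0583 \cdot 10^{6}$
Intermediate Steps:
$j{\left(G \right)} = G^{2}$
$C{\left(X,l \right)} = \frac{X + l}{-315 + X}$
$\left(-1260813 + C{\left(632,10 \cdot 13 \left(-12\right) \right)}\right) + j{\left(-450 \right)} = \left(-1260813 + \frac{632 + 10 \cdot 13 \left(-12\right)}{-315 + 632}\right) + \left(-450\right)^{2} = \left(-1260813 + \frac{632 + 130 \left(-12\right)}{317}\right) + 202500 = \left(-1260813 + \frac{632 - 1560}{317}\right) + 202500 = \left(-1260813 + \frac{1}{317} \left(-928\right)\right) + 202500 = \left(-1260813 - \frac{928}{317}\right) + 202500 = - \frac{399678649}{317} + 202500 = - \frac{335486149}{317}$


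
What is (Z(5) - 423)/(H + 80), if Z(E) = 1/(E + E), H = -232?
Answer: 4229/1520 ≈ 2.7822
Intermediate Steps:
Z(E) = 1/(2*E)
(Z(5) - 423)/(H + 80) = ((1/2)/5 - 423)/(-232 + 80) = ((1/2)*(1/5) - 423)/(-152) = (1/10 - 423)*(-1/152) = -4229/10*(-1/152) = 4229/1520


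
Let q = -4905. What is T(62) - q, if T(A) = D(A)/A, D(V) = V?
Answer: 4906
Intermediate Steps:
T(A) = 1 (T(A) = A/A = 1)
T(62) - q = 1 - 1*(-4905) = 1 + 4905 = 4906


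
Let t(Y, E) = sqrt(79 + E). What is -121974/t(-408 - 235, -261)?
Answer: 60987*I*sqrt(182)/91 ≈ 9041.3*I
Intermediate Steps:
-121974/t(-408 - 235, -261) = -121974/sqrt(79 - 261) = -121974*(-I*sqrt(182)/182) = -(-60987)*I*sqrt(182)/91 = 60987*I*sqrt(182)/91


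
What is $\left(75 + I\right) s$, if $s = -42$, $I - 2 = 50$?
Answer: $-5334$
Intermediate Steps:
$I = 52$ ($I = 2 + 50 = 52$)
$\left(75 + I\right) s = \left(75 + 52\right) \left(-42\right) = 127 \left(-42\right) = -5334$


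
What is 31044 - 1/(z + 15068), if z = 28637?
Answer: 1356778019/43705 ≈ 31044.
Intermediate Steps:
31044 - 1/(z + 15068) = 31044 - 1/(28637 + 15068) = 31044 - 1/43705 = 1356778019/43705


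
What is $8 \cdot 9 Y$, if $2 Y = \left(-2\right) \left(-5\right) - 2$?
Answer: $288$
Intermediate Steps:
$Y = 4$ ($Y = \frac{\left(-2\right) \left(-5\right) - 2}{2} = \frac{10 - 2}{2} = \frac{1}{2} \cdot 8 = 4$)
$8 \cdot 9 Y = 8 \cdot 9 \cdot 4 = 72 \cdot 4 = 288$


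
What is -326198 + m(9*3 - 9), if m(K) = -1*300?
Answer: -326498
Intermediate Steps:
m(K) = -300
-326198 + m(9*3 - 9) = -326198 - 300 = -326498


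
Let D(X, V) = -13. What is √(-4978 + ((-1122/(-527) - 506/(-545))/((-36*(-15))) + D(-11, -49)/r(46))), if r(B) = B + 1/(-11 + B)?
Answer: I*√3687962623554632637/27217845 ≈ 70.557*I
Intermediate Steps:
√(-4978 + ((-1122/(-527) - 506/(-545))/((-36*(-15))) + D(-11, -49)/r(46))) = √(-4978 + ((-1122/(-527) - 506/(-545))/((-36*(-15))) - 13*(-11 + 46)/(1 + 46² - 11*46))) = √(-4978 + ((-1122*(-1/527) - 506*(-1/545))/540 - 13*35/(1 + 2116 - 506))) = √(-4978 + ((66/31 + 506/545)*(1/540) - 13/((1/35)*1611))) = √(-4978 + ((51656/16895)*(1/540) - 13/1611/35)) = √(-4978 + (12914/2280825 - 13*35/1611)) = √(-4978 + (12914/2280825 - 455/1611)) = √(-4978 - 112996769/408267675) = √(-2032469482919/408267675) = I*√3687962623554632637/27217845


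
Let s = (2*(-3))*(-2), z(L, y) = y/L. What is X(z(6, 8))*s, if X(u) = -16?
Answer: -192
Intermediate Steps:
s = 12 (s = -6*(-2) = 12)
X(z(6, 8))*s = -16*12 = -192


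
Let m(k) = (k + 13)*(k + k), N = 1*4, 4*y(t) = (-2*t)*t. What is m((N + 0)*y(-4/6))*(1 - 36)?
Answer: 61040/81 ≈ 753.58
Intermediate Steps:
y(t) = -t²/2 (y(t) = ((-2*t)*t)/4 = (-2*t²)/4 = -t²/2)
N = 4
m(k) = 2*k*(13 + k) (m(k) = (13 + k)*(2*k) = 2*k*(13 + k))
m((N + 0)*y(-4/6))*(1 - 36) = (2*((4 + 0)*(-(-4/6)²/2))*(13 + (4 + 0)*(-(-4/6)²/2)))*(1 - 36) = (2*(4*(-(-4*⅙)²/2))*(13 + 4*(-(-4*⅙)²/2)))*(-35) = (2*(4*(-(-⅔)²/2))*(13 + 4*(-(-⅔)²/2)))*(-35) = (2*(4*(-½*4/9))*(13 + 4*(-½*4/9)))*(-35) = (2*(4*(-2/9))*(13 + 4*(-2/9)))*(-35) = (2*(-8/9)*(13 - 8/9))*(-35) = (2*(-8/9)*(109/9))*(-35) = -1744/81*(-35) = 61040/81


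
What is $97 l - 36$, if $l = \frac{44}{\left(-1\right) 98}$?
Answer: $- \frac{3898}{49} \approx -79.551$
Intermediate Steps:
$l = - \frac{22}{49}$ ($l = \frac{44}{-98} = 44 \left(- \frac{1}{98}\right) = - \frac{22}{49} \approx -0.44898$)
$97 l - 36 = 97 \left(- \frac{22}{49}\right) - 36 = - \frac{2134}{49} - 36 = - \frac{3898}{49}$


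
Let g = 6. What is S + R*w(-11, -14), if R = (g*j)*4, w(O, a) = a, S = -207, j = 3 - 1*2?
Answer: -543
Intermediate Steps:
j = 1 (j = 3 - 2 = 1)
R = 24 (R = (6*1)*4 = 6*4 = 24)
S + R*w(-11, -14) = -207 + 24*(-14) = -207 - 336 = -543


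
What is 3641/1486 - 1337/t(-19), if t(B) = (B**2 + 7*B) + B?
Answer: -1225813/310574 ≈ -3.9469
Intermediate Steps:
t(B) = B**2 + 8*B
3641/1486 - 1337/t(-19) = 3641/1486 - 1337*(-1/(19*(8 - 19))) = 3641*(1/1486) - 1337/((-19*(-11))) = 3641/1486 - 1337/209 = -1225813/310574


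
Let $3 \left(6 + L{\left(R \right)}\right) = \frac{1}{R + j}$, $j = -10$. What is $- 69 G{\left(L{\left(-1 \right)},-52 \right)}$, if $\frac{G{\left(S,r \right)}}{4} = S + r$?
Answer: $\frac{176180}{11} \approx 16016.0$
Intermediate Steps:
$L{\left(R \right)} = -6 + \frac{1}{3 \left(-10 + R\right)}$ ($L{\left(R \right)} = -6 + \frac{1}{3 \left(R - 10\right)} = -6 + \frac{1}{3 \left(-10 + R\right)}$)
$G{\left(S,r \right)} = 4 S + 4 r$ ($G{\left(S,r \right)} = 4 \left(S + r\right) = 4 S + 4 r$)
$- 69 G{\left(L{\left(-1 \right)},-52 \right)} = - 69 \left(4 \frac{181 - -18}{3 \left(-10 - 1\right)} + 4 \left(-52\right)\right) = - 69 \left(4 \frac{181 + 18}{3 \left(-11\right)} - 208\right) = - 69 \left(4 \cdot \frac{1}{3} \left(- \frac{1}{11}\right) 199 - 208\right) = - 69 \left(4 \left(- \frac{199}{33}\right) - 208\right) = - 69 \left(- \frac{796}{33} - 208\right) = \left(-69\right) \left(- \frac{7660}{33}\right) = \frac{176180}{11}$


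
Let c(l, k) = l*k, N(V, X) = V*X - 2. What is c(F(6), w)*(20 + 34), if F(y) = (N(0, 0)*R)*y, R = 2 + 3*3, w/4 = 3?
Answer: -85536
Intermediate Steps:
w = 12 (w = 4*3 = 12)
R = 11 (R = 2 + 9 = 11)
N(V, X) = -2 + V*X
F(y) = -22*y (F(y) = ((-2 + 0*0)*11)*y = ((-2 + 0)*11)*y = (-2*11)*y = -22*y)
c(l, k) = k*l
c(F(6), w)*(20 + 34) = (12*(-22*6))*(20 + 34) = (12*(-132))*54 = -1584*54 = -85536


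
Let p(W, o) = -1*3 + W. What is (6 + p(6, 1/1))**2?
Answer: 81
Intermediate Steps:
p(W, o) = -3 + W
(6 + p(6, 1/1))**2 = (6 + (-3 + 6))**2 = (6 + 3)**2 = 9**2 = 81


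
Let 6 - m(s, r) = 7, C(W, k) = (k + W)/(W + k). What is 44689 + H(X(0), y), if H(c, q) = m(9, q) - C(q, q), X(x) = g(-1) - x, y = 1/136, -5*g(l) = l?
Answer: 44687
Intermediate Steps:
C(W, k) = 1 (C(W, k) = (W + k)/(W + k) = 1)
g(l) = -l/5
m(s, r) = -1 (m(s, r) = 6 - 1*7 = 6 - 7 = -1)
y = 1/136 ≈ 0.0073529
X(x) = ⅕ - x (X(x) = -⅕*(-1) - x = ⅕ - x)
H(c, q) = -2 (H(c, q) = -1 - 1*1 = -1 - 1 = -2)
44689 + H(X(0), y) = 44689 - 2 = 44687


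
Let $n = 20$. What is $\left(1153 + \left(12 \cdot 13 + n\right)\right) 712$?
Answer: $946248$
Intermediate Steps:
$\left(1153 + \left(12 \cdot 13 + n\right)\right) 712 = \left(1153 + \left(12 \cdot 13 + 20\right)\right) 712 = \left(1153 + \left(156 + 20\right)\right) 712 = \left(1153 + 176\right) 712 = 1329 \cdot 712 = 946248$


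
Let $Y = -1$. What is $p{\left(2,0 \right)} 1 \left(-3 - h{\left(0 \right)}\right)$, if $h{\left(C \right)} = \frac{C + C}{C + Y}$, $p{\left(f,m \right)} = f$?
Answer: $-6$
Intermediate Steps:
$h{\left(C \right)} = \frac{2 C}{-1 + C}$ ($h{\left(C \right)} = \frac{C + C}{C - 1} = \frac{2 C}{-1 + C}$)
$p{\left(2,0 \right)} 1 \left(-3 - h{\left(0 \right)}\right) = 2 \cdot 1 \left(-3 - 2 \cdot 0 \frac{1}{-1 + 0}\right) = 2 \left(-3 - 2 \cdot 0 \frac{1}{-1}\right) = 2 \left(-3 - 2 \cdot 0 \left(-1\right)\right) = 2 \left(-3 - 0\right) = 2 \left(-3 + 0\right) = 2 \left(-3\right) = -6$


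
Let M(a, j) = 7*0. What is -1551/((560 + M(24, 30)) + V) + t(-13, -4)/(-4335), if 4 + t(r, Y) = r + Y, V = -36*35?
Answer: 449219/202300 ≈ 2.2206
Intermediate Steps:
M(a, j) = 0
V = -1260
t(r, Y) = -4 + Y + r (t(r, Y) = -4 + (r + Y) = -4 + (Y + r) = -4 + Y + r)
-1551/((560 + M(24, 30)) + V) + t(-13, -4)/(-4335) = -1551/((560 + 0) - 1260) + (-4 - 4 - 13)/(-4335) = -1551/(560 - 1260) - 21*(-1/4335) = -1551/(-700) + 7/1445 = -1551*(-1/700) + 7/1445 = 1551/700 + 7/1445 = 449219/202300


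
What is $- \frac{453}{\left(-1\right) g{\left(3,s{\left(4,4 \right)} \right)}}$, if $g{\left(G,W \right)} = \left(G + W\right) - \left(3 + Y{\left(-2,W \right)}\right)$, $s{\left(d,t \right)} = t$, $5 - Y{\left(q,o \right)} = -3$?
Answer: $- \frac{453}{4} \approx -113.25$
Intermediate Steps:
$Y{\left(q,o \right)} = 8$ ($Y{\left(q,o \right)} = 5 - -3 = 5 + 3 = 8$)
$g{\left(G,W \right)} = -11 + G + W$ ($g{\left(G,W \right)} = \left(G + W\right) - 11 = -11 + G + W$)
$- \frac{453}{\left(-1\right) g{\left(3,s{\left(4,4 \right)} \right)}} = - \frac{453}{\left(-1\right) \left(-11 + 3 + 4\right)} = - \frac{453}{\left(-1\right) \left(-4\right)} = - \frac{453}{4}$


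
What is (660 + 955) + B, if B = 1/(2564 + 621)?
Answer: 5143776/3185 ≈ 1615.0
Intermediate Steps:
B = 1/3185 ≈ 0.00031397
(660 + 955) + B = (660 + 955) + 1/3185 = 1615 + 1/3185 = 5143776/3185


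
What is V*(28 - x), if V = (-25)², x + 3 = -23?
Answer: 33750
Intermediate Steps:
x = -26 (x = -3 - 23 = -26)
V = 625
V*(28 - x) = 625*(28 - 1*(-26)) = 625*(28 + 26) = 625*54 = 33750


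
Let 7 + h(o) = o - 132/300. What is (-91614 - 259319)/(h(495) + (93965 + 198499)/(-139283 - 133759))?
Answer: -133082566925/184488741 ≈ -721.36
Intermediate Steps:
h(o) = -186/25 + o (h(o) = -7 + (o - 132/300) = -7 + (o - 1*11/25) = -7 + (o - 11/25) = -7 + (-11/25 + o) = -186/25 + o)
(-91614 - 259319)/(h(495) + (93965 + 198499)/(-139283 - 133759)) = (-91614 - 259319)/((-186/25 + 495) + (93965 + 198499)/(-139283 - 133759)) = -350933/(12189/25 + 292464/(-273042)) = -350933/(12189/25 + 292464*(-1/273042)) = -350933/(12189/25 - 16248/15169) = -350933/184488741/379225 = -350933*379225/184488741 = -133082566925/184488741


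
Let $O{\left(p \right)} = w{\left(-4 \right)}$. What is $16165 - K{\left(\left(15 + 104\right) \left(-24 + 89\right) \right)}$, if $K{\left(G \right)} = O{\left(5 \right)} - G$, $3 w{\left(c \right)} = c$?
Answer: $\frac{71704}{3} \approx 23901.0$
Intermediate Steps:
$w{\left(c \right)} = \frac{c}{3}$
$O{\left(p \right)} = - \frac{4}{3}$ ($O{\left(p \right)} = \frac{1}{3} \left(-4\right) = - \frac{4}{3}$)
$K{\left(G \right)} = - \frac{4}{3} - G$
$16165 - K{\left(\left(15 + 104\right) \left(-24 + 89\right) \right)} = 16165 - \left(- \frac{4}{3} - \left(15 + 104\right) \left(-24 + 89\right)\right) = 16165 - \left(- \frac{4}{3} - 119 \cdot 65\right) = 16165 - \left(- \frac{4}{3} - 7735\right) = 16165 - - \frac{23209}{3} = 16165 + \frac{23209}{3} = \frac{71704}{3}$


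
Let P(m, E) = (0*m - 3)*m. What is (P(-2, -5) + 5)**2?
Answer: 121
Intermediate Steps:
P(m, E) = -3*m (P(m, E) = (0 - 3)*m = -3*m)
(P(-2, -5) + 5)**2 = (-3*(-2) + 5)**2 = (6 + 5)**2 = 11**2 = 121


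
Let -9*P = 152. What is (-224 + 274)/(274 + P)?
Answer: 225/1157 ≈ 0.19447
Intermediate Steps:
P = -152/9 (P = -⅑*152 = -152/9 ≈ -16.889)
(-224 + 274)/(274 + P) = (-224 + 274)/(274 - 152/9) = 50/(2314/9) = 50*(9/2314) = 225/1157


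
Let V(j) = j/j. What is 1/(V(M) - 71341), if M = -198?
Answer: -1/71340 ≈ -1.4017e-5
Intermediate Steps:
V(j) = 1
1/(V(M) - 71341) = 1/(1 - 71341) = 1/(-71340) = -1/71340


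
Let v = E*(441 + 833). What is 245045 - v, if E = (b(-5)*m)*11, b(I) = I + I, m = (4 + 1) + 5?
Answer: 1646445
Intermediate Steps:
m = 10 (m = 5 + 5 = 10)
b(I) = 2*I
E = -1100 (E = ((2*(-5))*10)*11 = -10*10*11 = -100*11 = -1100)
v = -1401400 (v = -1100*(441 + 833) = -1100*1274 = -1401400)
245045 - v = 245045 - 1*(-1401400) = 245045 + 1401400 = 1646445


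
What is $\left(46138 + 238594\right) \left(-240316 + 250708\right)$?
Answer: $2958934944$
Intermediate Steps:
$\left(46138 + 238594\right) \left(-240316 + 250708\right) = 284732 \cdot 10392 = 2958934944$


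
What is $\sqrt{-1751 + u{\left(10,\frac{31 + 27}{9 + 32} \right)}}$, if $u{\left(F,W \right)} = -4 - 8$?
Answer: $i \sqrt{1763} \approx 41.988 i$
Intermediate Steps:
$u{\left(F,W \right)} = -12$
$\sqrt{-1751 + u{\left(10,\frac{31 + 27}{9 + 32} \right)}} = \sqrt{-1751 - 12} = \sqrt{-1763} = i \sqrt{1763}$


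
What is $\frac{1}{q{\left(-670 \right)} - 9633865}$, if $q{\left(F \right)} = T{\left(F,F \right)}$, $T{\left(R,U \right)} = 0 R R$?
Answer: $- \frac{1}{9633865} \approx -1.038 \cdot 10^{-7}$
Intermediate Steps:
$T{\left(R,U \right)} = 0$ ($T{\left(R,U \right)} = 0 R = 0$)
$q{\left(F \right)} = 0$
$\frac{1}{q{\left(-670 \right)} - 9633865} = \frac{1}{0 - 9633865} = \frac{1}{-9633865} = - \frac{1}{9633865}$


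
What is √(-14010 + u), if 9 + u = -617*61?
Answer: 2*I*√12914 ≈ 227.28*I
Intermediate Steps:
u = -37646 (u = -9 - 617*61 = -9 - 37637 = -37646)
√(-14010 + u) = √(-14010 - 37646) = √(-51656) = 2*I*√12914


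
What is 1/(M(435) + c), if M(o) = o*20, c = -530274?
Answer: -1/521574 ≈ -1.9173e-6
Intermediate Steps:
M(o) = 20*o
1/(M(435) + c) = 1/(20*435 - 530274) = 1/(8700 - 530274) = 1/(-521574) = -1/521574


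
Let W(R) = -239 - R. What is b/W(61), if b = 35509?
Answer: -35509/300 ≈ -118.36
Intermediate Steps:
b/W(61) = 35509/(-239 - 1*61) = 35509/(-239 - 61) = 35509/(-300) = 35509*(-1/300) = -35509/300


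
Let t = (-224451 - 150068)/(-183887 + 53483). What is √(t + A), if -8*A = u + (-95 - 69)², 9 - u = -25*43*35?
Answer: I*√34279845416346/65202 ≈ 89.796*I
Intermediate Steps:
u = 37634 (u = 9 - (-25*43)*35 = 9 - (-1075)*35 = 9 - 1*(-37625) = 9 + 37625 = 37634)
A = -32265/4 (A = -(37634 + (-95 - 69)²)/8 = -(37634 + (-164)²)/8 = -(37634 + 26896)/8 = -⅛*64530 = -32265/4 ≈ -8066.3)
t = 374519/130404 (t = -374519/(-130404) = -374519*(-1/130404) = 374519/130404 ≈ 2.8720)
√(t + A) = √(374519/130404 - 32265/4) = √(-525748373/65202) = I*√34279845416346/65202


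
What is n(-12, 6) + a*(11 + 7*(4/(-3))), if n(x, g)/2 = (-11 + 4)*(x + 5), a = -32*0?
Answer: 98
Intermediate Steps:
a = 0
n(x, g) = -70 - 14*x (n(x, g) = 2*((-11 + 4)*(x + 5)) = 2*(-7*(5 + x)) = 2*(-35 - 7*x) = -70 - 14*x)
n(-12, 6) + a*(11 + 7*(4/(-3))) = (-70 - 14*(-12)) + 0*(11 + 7*(4/(-3))) = (-70 + 168) + 0*(11 + 7*(4*(-1/3))) = 98 + 0*(11 + 7*(-4/3)) = 98 + 0*(11 - 28/3) = 98 + 0*(5/3) = 98 + 0 = 98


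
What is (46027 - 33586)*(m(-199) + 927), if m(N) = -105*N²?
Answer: -51719451498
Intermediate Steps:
m(N) = -105*N²
(46027 - 33586)*(m(-199) + 927) = (46027 - 33586)*(-105*(-199)² + 927) = 12441*(-105*39601 + 927) = 12441*(-4158105 + 927) = 12441*(-4157178) = -51719451498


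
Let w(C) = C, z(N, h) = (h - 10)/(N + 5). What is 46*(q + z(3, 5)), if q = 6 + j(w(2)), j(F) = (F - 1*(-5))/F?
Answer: 1633/4 ≈ 408.25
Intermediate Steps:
z(N, h) = (-10 + h)/(5 + N)
j(F) = (5 + F)/F (j(F) = (F + 5)/F = (5 + F)/F)
q = 19/2 (q = 6 + (5 + 2)/2 = 6 + (½)*7 = 6 + 7/2 = 19/2 ≈ 9.5000)
46*(q + z(3, 5)) = 46*(19/2 + (-10 + 5)/(5 + 3)) = 46*(19/2 - 5/8) = 46*(71/8) = 1633/4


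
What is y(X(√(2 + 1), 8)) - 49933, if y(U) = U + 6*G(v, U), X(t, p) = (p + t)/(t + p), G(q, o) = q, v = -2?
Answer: -49944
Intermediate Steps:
X(t, p) = 1 (X(t, p) = (p + t)/(p + t) = 1)
y(U) = -12 + U (y(U) = U + 6*(-2) = U - 12 = -12 + U)
y(X(√(2 + 1), 8)) - 49933 = (-12 + 1) - 49933 = -11 - 49933 = -49944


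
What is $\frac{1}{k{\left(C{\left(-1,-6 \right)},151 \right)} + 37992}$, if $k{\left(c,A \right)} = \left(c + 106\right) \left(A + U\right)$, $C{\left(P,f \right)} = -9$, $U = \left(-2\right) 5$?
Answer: $\frac{1}{51669} \approx 1.9354 \cdot 10^{-5}$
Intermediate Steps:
$U = -10$
$k{\left(c,A \right)} = \left(-10 + A\right) \left(106 + c\right)$ ($k{\left(c,A \right)} = \left(c + 106\right) \left(A - 10\right) = \left(106 + c\right) \left(-10 + A\right) = \left(-10 + A\right) \left(106 + c\right)$)
$\frac{1}{k{\left(C{\left(-1,-6 \right)},151 \right)} + 37992} = \frac{1}{\left(-1060 - -90 + 106 \cdot 151 + 151 \left(-9\right)\right) + 37992} = \frac{1}{\left(-1060 + 90 + 16006 - 1359\right) + 37992} = \frac{1}{13677 + 37992} = \frac{1}{51669}$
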